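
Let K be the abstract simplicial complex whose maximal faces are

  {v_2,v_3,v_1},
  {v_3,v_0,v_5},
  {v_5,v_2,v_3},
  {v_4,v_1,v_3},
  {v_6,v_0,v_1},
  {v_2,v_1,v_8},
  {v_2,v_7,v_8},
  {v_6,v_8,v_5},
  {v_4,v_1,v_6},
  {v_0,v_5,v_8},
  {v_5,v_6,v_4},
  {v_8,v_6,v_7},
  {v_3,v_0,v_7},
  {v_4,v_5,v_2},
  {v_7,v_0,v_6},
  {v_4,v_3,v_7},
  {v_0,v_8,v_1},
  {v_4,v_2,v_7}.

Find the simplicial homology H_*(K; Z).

H_0 = Z,  H_1 = Z ⊕ Z/2,  H_2 = 0.

Fix the vertex order v_0 < v_1 < v_2 < v_3 < v_4 < v_5 < v_6 < v_7 < v_8 and write every simplex with vertices in increasing order. Then dim K = 2 and the simplices of K are:

  0-simplices (9): [v_0], [v_1], [v_2], [v_3], [v_4], [v_5], [v_6], [v_7], [v_8]
  1-simplices (27): (27 of them)
  2-simplices (18): (18 of them)

so the chain groups are C_0 ≅ Z^9, C_1 ≅ Z^27, C_2 ≅ Z^18.

Boundary ∂_1: C_1 → C_0 sends each edge [p,q] (with p < q) to q − p.
As a 9×27 matrix over Z this has rank 8, with invariant factors (1,1,1,1,1,1,1,1).

∂_2: C_2 → C_1 sends each 2-simplex [p,q,r] to [q,r] − [p,r] + [p,q]. For instance
  ∂[v_6,v_7,v_8] = [v_7,v_8] − [v_6,v_8] + [v_6,v_7],
  ∂[v_2,v_3,v_5] = [v_3,v_5] − [v_2,v_5] + [v_2,v_3].
This gives a 27×18 integer matrix of rank 18; reducing to Smith normal form yields diagonal entries (1,1,1,1,1,1,1,1,1,1,1,1,1,1,1,1,1,2).

Computing H_k = (kernel of ∂_k) / (image of ∂_{k+1}):

  H_0: rank C_0 − rank ∂_1 = 9 − 8 = 1, and the invariant factors of ∂_1 are all 1, so H_0 ≅ Z.
  H_1: rank ker ∂_1 − rank ∂_2 = (27 − 8) − 18 = 1, and ∂_2 has invariant factor 2 > 1, so H_1 ≅ Z ⊕ Z/2.
  H_2: rank ker ∂_2 − rank ∂_3 = (18 − 18) − 0 = 0, and there is no ∂_3, so H_2 ≅ 0.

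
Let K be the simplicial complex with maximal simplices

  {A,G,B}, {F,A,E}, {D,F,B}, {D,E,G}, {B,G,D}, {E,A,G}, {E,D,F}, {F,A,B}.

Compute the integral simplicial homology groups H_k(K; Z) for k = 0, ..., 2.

H_0 = Z,  H_1 = 0,  H_2 = Z.

Take the total order A < B < D < E < F < G on the vertex set. Then K (dimension 2) consists of the simplices:

  0-simplices (6): A, B, D, E, F, G
  1-simplices (12): AB, AE, AF, AG, BD, BF, BG, DE, DF, DG, EF, EG
  2-simplices (8): ABF, ABG, AEF, AEG, BDF, BDG, DEF, DEG

so the chain groups are C_0 ≅ Z^6, C_1 ≅ Z^12, C_2 ≅ Z^8.

Boundary ∂_1: C_1 → C_0 sends each edge [p,q] (with p < q) to q − p. For instance
  ∂BG = G − B.
The 6×12 boundary matrix has rank 5 and Smith normal form diag(1,1,1,1,1).

Boundary ∂_2: C_2 → C_1 sends each 2-simplex [p,q,r] to [q,r] − [p,r] + [p,q]. For instance
  ∂ABF = BF − AF + AB,
  ∂DEF = EF − DF + DE.
This gives a 12×8 integer matrix of rank 7; reducing to Smith normal form yields diagonal entries (1,1,1,1,1,1,1).

Reading off H_k = ker ∂_k / im ∂_{k+1}:

  H_0: rank C_0 − rank ∂_1 = 6 − 5 = 1, and the invariant factors of ∂_1 are all 1, so H_0 = Z.
  H_1: rank ker ∂_1 − rank ∂_2 = (12 − 5) − 7 = 0, and the invariant factors of ∂_2 are all 1, so H_1 = 0.
  H_2: rank ker ∂_2 − rank ∂_3 = (8 − 7) − 0 = 1, and there is no ∂_3, so H_2 = Z.

As a check, the Euler characteristic is 6 − 12 + 8 = 2, which agrees with 1 − 0 + 1 = 2.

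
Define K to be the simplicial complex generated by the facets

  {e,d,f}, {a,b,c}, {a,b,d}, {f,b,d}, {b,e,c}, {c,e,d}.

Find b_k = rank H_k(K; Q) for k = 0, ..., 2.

b_0 = 1, b_1 = 1, b_2 = 0.

We work with the vertex ordering a < b < c < d < e < f. The simplices of K, each written with vertices in increasing order, are:

  0-simplices (6): a, b, c, d, e, f
  1-simplices (12): ab, ac, ad, bc, bd, be, bf, cd, ce, de, df, ef
  2-simplices (6): abc, abd, bce, bdf, cde, def

so the chain groups are C_0 ≅ Z^6, C_1 ≅ Z^12, C_2 ≅ Z^6.

Boundary ∂_1: C_1 → C_0 maps an edge to its endpoints' difference, ∂[p,q] = q − p.
The resulting 6×12 matrix has rank 5, and its Smith normal form has invariant factors (1,1,1,1,1).

The boundary map ∂_2: C_2 → C_1 maps a triangle to the signed sum of its edges. For instance
  ∂cde = de − ce + cd,
  ∂abc = bc − ac + ab.
The resulting 12×6 matrix has rank 6, and its Smith normal form has invariant factors (1,1,1,1,1,1).

Computing H_k = (kernel of ∂_k) / (image of ∂_{k+1}):

  H_0: rank C_0 − rank ∂_1 = 6 − 5 = 1, and the invariant factors of ∂_1 are all 1, so H_0 = Z.
  H_1: rank ker ∂_1 − rank ∂_2 = (12 − 5) − 6 = 1, and the invariant factors of ∂_2 are all 1, so H_1 = Z.
  H_2: rank ker ∂_2 − rank ∂_3 = (6 − 6) − 0 = 0, and there is no ∂_3, so H_2 = 0.

As a check, the Euler characteristic is 6 − 12 + 6 = 0, which agrees with 1 − 1 + 0 = 0.

Hence the Betti numbers are b_0 = 1, b_1 = 1, b_2 = 0.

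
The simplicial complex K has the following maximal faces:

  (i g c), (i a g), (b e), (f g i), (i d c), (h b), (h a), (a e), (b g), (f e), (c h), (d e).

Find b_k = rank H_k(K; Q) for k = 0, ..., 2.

b_0 = 1, b_1 = 5, b_2 = 0.

We work with the vertex ordering a < b < c < d < e < f < g < h < i. The simplices of K, each written with vertices in increasing order, are:

  0-simplices (9): a, b, c, d, e, f, g, h, i
  1-simplices (17): ae, ag, ah, ai, be, bg, bh, cd, cg, ch, ci, de, di, ef, fg, fi, gi
  2-simplices (4): agi, cdi, cgi, fgi

Hence C_0 ≅ Z^9, C_1 ≅ Z^17, C_2 ≅ Z^4.

Boundary ∂_1: C_1 → C_0 maps an edge to its endpoints' difference, ∂[p,q] = q − p. For instance
  ∂fi = i − f.
The resulting 9×17 matrix has rank 8, and its Smith normal form has invariant factors (1,1,1,1,1,1,1,1).

Boundary ∂_2: C_2 → C_1 maps a triangle to the signed sum of its edges. For instance
  ∂cgi = gi − ci + cg,
  ∂fgi = gi − fi + fg.
The 17×4 boundary matrix has rank 4 and Smith normal form diag(1,1,1,1).

Computing H_k = (kernel of ∂_k) / (image of ∂_{k+1}):

  H_0: rank C_0 − rank ∂_1 = 9 − 8 = 1, and the invariant factors of ∂_1 are all 1, so H_0 ≅ Z.
  H_1: rank ker ∂_1 − rank ∂_2 = (17 − 8) − 4 = 5, and the invariant factors of ∂_2 are all 1, so H_1 ≅ Z^5.
  H_2: rank ker ∂_2 − rank ∂_3 = (4 − 4) − 0 = 0, and there is no ∂_3, so H_2 ≅ 0.

Hence the Betti numbers are b_0 = 1, b_1 = 5, b_2 = 0.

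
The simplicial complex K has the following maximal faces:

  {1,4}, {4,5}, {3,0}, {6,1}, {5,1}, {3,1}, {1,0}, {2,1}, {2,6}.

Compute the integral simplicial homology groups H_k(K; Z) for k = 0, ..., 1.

We work with the vertex ordering 0 < 1 < 2 < 3 < 4 < 5 < 6. The simplices of K, each written with vertices in increasing order, are:

  0-simplices (7): [0], [1], [2], [3], [4], [5], [6]
  1-simplices (9): [0,1], [0,3], [1,2], [1,3], [1,4], [1,5], [1,6], [2,6], [4,5]

so the chain groups are C_0 ≅ Z^7, C_1 ≅ Z^9.

Boundary ∂_1: C_1 → C_0 sends each edge [p,q] (with p < q) to q − p.
The resulting 7×9 matrix has rank 6, and its Smith normal form has invariant factors (1,1,1,1,1,1).

Computing H_k = (kernel of ∂_k) / (image of ∂_{k+1}):

  H_0: rank C_0 − rank ∂_1 = 7 − 6 = 1, and the invariant factors of ∂_1 are all 1, so H_0 ≅ Z.
  H_1: rank ker ∂_1 − rank ∂_2 = (9 − 6) − 0 = 3, and there is no ∂_2, so H_1 ≅ Z^3.

As a check, the Euler characteristic is 7 − 9 = -2, which agrees with 1 − 3 = -2.
(K is a triangulation of a wedge of 3 circles.)

H_0 = Z,  H_1 = Z^3.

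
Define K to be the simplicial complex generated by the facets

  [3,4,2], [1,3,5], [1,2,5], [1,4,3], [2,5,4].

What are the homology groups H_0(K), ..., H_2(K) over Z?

H_0 = Z,  H_1 = Z,  H_2 = 0.

We work with the vertex ordering 1 < 2 < 3 < 4 < 5. The simplices of K, each written with vertices in increasing order, are:

  0-simplices (5): [1], [2], [3], [4], [5]
  1-simplices (10): [1,2], [1,3], [1,4], [1,5], [2,3], [2,4], [2,5], [3,4], [3,5], [4,5]
  2-simplices (5): [1,2,5], [1,3,4], [1,3,5], [2,3,4], [2,4,5]

giving chain groups C_0 ≅ Z^5, C_1 ≅ Z^10, C_2 ≅ Z^5.

The boundary map ∂_1: C_1 → C_0 sends each edge [p,q] (with p < q) to q − p.
This gives a 5×10 integer matrix of rank 4; reducing to Smith normal form yields diagonal entries (1,1,1,1).

The boundary map ∂_2: C_2 → C_1 maps a triangle to the signed sum of its edges. For instance
  ∂[1,3,4] = [3,4] − [1,4] + [1,3],
  ∂[2,4,5] = [4,5] − [2,5] + [2,4].
The resulting 10×5 matrix has rank 5, and its Smith normal form has invariant factors (1,1,1,1,1).

Computing H_k = (kernel of ∂_k) / (image of ∂_{k+1}):

  H_0: rank C_0 − rank ∂_1 = 5 − 4 = 1, and the invariant factors of ∂_1 are all 1, so H_0 ≅ Z.
  H_1: rank ker ∂_1 − rank ∂_2 = (10 − 4) − 5 = 1, and the invariant factors of ∂_2 are all 1, so H_1 ≅ Z.
  H_2: rank ker ∂_2 − rank ∂_3 = (5 − 5) − 0 = 0, and there is no ∂_3, so H_2 ≅ 0.

As a check, the Euler characteristic is 5 − 10 + 5 = 0, which agrees with 1 − 1 + 0 = 0.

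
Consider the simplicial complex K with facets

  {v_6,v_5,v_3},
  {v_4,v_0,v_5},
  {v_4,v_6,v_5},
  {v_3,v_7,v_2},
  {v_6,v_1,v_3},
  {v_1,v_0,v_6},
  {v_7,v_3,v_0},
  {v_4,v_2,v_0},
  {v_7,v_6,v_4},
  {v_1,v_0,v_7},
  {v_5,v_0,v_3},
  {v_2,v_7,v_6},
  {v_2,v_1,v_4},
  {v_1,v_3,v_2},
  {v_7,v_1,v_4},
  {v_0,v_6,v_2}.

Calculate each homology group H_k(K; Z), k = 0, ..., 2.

K has 8 vertices, 24 edges, 16 triangles.
rank ∂_0 = 0, rank ∂_1 = 7 ⇒ b_0 = 8 − 0 − 7 = 1; all invariant factors of ∂_1 are 1 so no torsion. So H_0 = Z.
rank ∂_1 = 7, rank ∂_2 = 15 ⇒ b_1 = 24 − 7 − 15 = 2; all invariant factors of ∂_2 are 1 so no torsion. So H_1 = Z^2.
rank ∂_2 = 15, rank ∂_3 = 0 ⇒ b_2 = 16 − 15 − 0 = 1. So H_2 = Z.

H_0 = Z,  H_1 = Z^2,  H_2 = Z.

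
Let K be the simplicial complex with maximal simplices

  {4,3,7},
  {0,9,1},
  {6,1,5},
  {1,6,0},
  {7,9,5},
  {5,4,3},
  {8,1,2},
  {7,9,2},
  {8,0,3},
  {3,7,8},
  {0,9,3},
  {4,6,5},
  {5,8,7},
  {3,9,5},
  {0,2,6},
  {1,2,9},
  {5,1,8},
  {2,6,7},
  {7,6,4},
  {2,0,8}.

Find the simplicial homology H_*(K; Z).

We work with the vertex ordering 0 < 1 < 2 < 3 < 4 < 5 < 6 < 7 < 8 < 9. The simplices of K, each written with vertices in increasing order, are:

  0-simplices (10): [0], [1], [2], [3], [4], [5], [6], [7], [8], [9]
  1-simplices (30): (30 of them)
  2-simplices (20): (20 of them)

giving chain groups C_0 ≅ Z^10, C_1 ≅ Z^30, C_2 ≅ Z^20.

∂_1: C_1 → C_0 sends each edge [p,q] (with p < q) to q − p. For instance
  ∂[1,9] = [9] − [1].
The 10×30 boundary matrix has rank 9 and Smith normal form diag(1,1,1,1,1,1,1,1,1).

Boundary ∂_2: C_2 → C_1 acts by ∂[p,q,r] = [q,r] − [p,r] + [p,q]. For instance
  ∂[1,2,9] = [2,9] − [1,9] + [1,2],
  ∂[0,3,8] = [3,8] − [0,8] + [0,3].
The 30×20 boundary matrix has rank 20 and Smith normal form diag(1,1,1,1,1,1,1,1,1,1,1,1,1,1,1,1,1,1,1,2).

From H_k ≅ ker(∂_k) / im(∂_{k+1}) we obtain:

  H_0: rank C_0 − rank ∂_1 = 10 − 9 = 1, and the invariant factors of ∂_1 are all 1, so H_0 = Z.
  H_1: rank ker ∂_1 − rank ∂_2 = (30 − 9) − 20 = 1, and ∂_2 has invariant factor 2 > 1, so H_1 = Z × Z/2.
  H_2: rank ker ∂_2 − rank ∂_3 = (20 − 20) − 0 = 0, and there is no ∂_3, so H_2 = 0.

As a check, the Euler characteristic is 10 − 30 + 20 = 0, which agrees with 1 − 1 + 0 = 0.
(K is a triangulation of the Klein bottle.)

H_0 ≅ Z,  H_1 ≅ Z × Z/2,  H_2 = 0.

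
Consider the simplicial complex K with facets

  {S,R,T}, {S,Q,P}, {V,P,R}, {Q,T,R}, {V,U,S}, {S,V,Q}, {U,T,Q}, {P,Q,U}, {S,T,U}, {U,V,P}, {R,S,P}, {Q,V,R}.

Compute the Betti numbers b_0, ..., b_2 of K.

b_0 = 1, b_1 = 0, b_2 = 0.

Fix the vertex order P < Q < R < S < T < U < V and write every simplex with vertices in increasing order. Then dim K = 2 and the simplices of K are:

  0-simplices (7): P, Q, R, S, T, U, V
  1-simplices (18): PQ, PR, PS, PU, PV, QR, QS, QT, QU, QV, RS, RT, RV, ST, SU, SV, TU, UV
  2-simplices (12): PQS, PQU, PRS, PRV, PUV, QRT, QRV, QSV, QTU, RST, STU, SUV

giving chain groups C_0 ≅ Z^7, C_1 ≅ Z^18, C_2 ≅ Z^12.

∂_1: C_1 → C_0 is given by ∂[p,q] = [q] − [p]. For instance
  ∂PS = S − P.
This gives a 7×18 integer matrix of rank 6; reducing to Smith normal form yields diagonal entries (1,1,1,1,1,1).

The boundary map ∂_2: C_2 → C_1 acts by ∂[p,q,r] = [q,r] − [p,r] + [p,q]. For instance
  ∂PUV = UV − PV + PU,
  ∂RST = ST − RT + RS.
The resulting 18×12 matrix has rank 12, and its Smith normal form has invariant factors (1,1,1,1,1,1,1,1,1,1,1,2).

From H_k ≅ ker(∂_k) / im(∂_{k+1}) we obtain:

  H_0: rank C_0 − rank ∂_1 = 7 − 6 = 1, and the invariant factors of ∂_1 are all 1, so H_0 ≅ Z.
  H_1: rank ker ∂_1 − rank ∂_2 = (18 − 6) − 12 = 0, and ∂_2 has invariant factor 2 > 1, so H_1 ≅ Z/2.
  H_2: rank ker ∂_2 − rank ∂_3 = (12 − 12) − 0 = 0, and there is no ∂_3, so H_2 ≅ 0.

(K is a triangulation of the real projective plane RP^2.)

Hence the Betti numbers are b_0 = 1, b_1 = 0, b_2 = 0.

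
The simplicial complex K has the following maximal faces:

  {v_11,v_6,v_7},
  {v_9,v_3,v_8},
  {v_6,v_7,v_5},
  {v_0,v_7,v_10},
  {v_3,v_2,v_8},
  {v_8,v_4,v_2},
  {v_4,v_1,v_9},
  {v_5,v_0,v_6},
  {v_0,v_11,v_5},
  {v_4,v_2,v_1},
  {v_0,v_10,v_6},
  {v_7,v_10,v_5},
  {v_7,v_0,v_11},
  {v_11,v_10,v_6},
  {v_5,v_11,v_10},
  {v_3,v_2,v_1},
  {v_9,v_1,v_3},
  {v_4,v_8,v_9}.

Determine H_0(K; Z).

Take the total order v_0 < v_1 < v_2 < v_3 < v_4 < v_5 < v_6 < v_7 < v_8 < v_9 < v_10 < v_11 on the vertex set. Then K (dimension 2) consists of the simplices:

  0-simplices (12): [v_0], [v_1], [v_2], [v_3], [v_4], [v_5], [v_6], [v_7], [v_8], [v_9], [v_10], [v_11]
  1-simplices (27): (27 of them)
  2-simplices (18): (18 of them)

Hence C_0 ≅ Z^12, C_1 ≅ Z^27, C_2 ≅ Z^18.

The boundary map ∂_1: C_1 → C_0 sends each edge [p,q] (with p < q) to q − p. For instance
  ∂[v_5,v_6] = [v_6] − [v_5].
As a 12×27 matrix over Z this has rank 10, with invariant factors (1,1,1,1,1,1,1,1,1,1).

∂_2: C_2 → C_1 maps a triangle to the signed sum of its edges. For instance
  ∂[v_4,v_8,v_9] = [v_8,v_9] − [v_4,v_9] + [v_4,v_8],
  ∂[v_0,v_6,v_10] = [v_6,v_10] − [v_0,v_10] + [v_0,v_6].
As a 27×18 matrix over Z this has rank 17, with invariant factors (1,1,1,1,1,1,1,1,1,1,1,1,1,1,1,1,2).

Now H_k = ker ∂_k / im ∂_{k+1}, so:

  H_0: rank C_0 − rank ∂_1 = 12 − 10 = 2, and the invariant factors of ∂_1 are all 1, so H_0 = Z^2.

(K is a triangulation of the disjoint union of the 2-sphere S^2 and the real projective plane RP^2.)

H_0 = Z^2.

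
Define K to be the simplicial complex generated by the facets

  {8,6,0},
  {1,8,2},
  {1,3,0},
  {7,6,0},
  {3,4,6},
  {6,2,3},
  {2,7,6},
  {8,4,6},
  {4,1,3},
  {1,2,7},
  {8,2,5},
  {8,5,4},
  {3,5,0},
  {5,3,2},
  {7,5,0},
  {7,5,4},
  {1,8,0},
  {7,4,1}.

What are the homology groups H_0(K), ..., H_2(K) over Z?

H_0 ≅ Z,  H_1 ≅ Z^2,  H_2 ≅ Z.

K has 9 vertices, 27 edges, 18 triangles.
rank ∂_0 = 0, rank ∂_1 = 8 ⇒ b_0 = 9 − 0 − 8 = 1; all invariant factors of ∂_1 are 1 so no torsion. So H_0 ≅ Z.
rank ∂_1 = 8, rank ∂_2 = 17 ⇒ b_1 = 27 − 8 − 17 = 2; all invariant factors of ∂_2 are 1 so no torsion. So H_1 ≅ Z^2.
rank ∂_2 = 17, rank ∂_3 = 0 ⇒ b_2 = 18 − 17 − 0 = 1. So H_2 ≅ Z.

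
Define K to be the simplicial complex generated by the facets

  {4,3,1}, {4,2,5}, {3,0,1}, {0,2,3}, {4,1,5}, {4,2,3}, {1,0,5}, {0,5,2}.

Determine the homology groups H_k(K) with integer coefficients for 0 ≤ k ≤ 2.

We work with the vertex ordering 0 < 1 < 2 < 3 < 4 < 5. The simplices of K, each written with vertices in increasing order, are:

  0-simplices (6): [0], [1], [2], [3], [4], [5]
  1-simplices (12): [0,1], [0,2], [0,3], [0,5], [1,3], [1,4], [1,5], [2,3], [2,4], [2,5], [3,4], [4,5]
  2-simplices (8): [0,1,3], [0,1,5], [0,2,3], [0,2,5], [1,3,4], [1,4,5], [2,3,4], [2,4,5]

Hence C_0 ≅ Z^6, C_1 ≅ Z^12, C_2 ≅ Z^8.

∂_1: C_1 → C_0 maps an edge to its endpoints' difference, ∂[p,q] = q − p. For instance
  ∂[1,5] = [5] − [1].
As a 6×12 matrix over Z this has rank 5, with invariant factors (1,1,1,1,1).

Boundary ∂_2: C_2 → C_1 maps a triangle to the signed sum of its edges. For instance
  ∂[2,3,4] = [3,4] − [2,4] + [2,3],
  ∂[2,4,5] = [4,5] − [2,5] + [2,4].
The resulting 12×8 matrix has rank 7, and its Smith normal form has invariant factors (1,1,1,1,1,1,1).

Reading off H_k = ker ∂_k / im ∂_{k+1}:

  H_0: rank C_0 − rank ∂_1 = 6 − 5 = 1, and the invariant factors of ∂_1 are all 1, so H_0 = Z.
  H_1: rank ker ∂_1 − rank ∂_2 = (12 − 5) − 7 = 0, and the invariant factors of ∂_2 are all 1, so H_1 = 0.
  H_2: rank ker ∂_2 − rank ∂_3 = (8 − 7) − 0 = 1, and there is no ∂_3, so H_2 = Z.

As a check, the Euler characteristic is 6 − 12 + 8 = 2, which agrees with 1 − 0 + 1 = 2.

H_0 ≅ Z,  H_1 = 0,  H_2 ≅ Z.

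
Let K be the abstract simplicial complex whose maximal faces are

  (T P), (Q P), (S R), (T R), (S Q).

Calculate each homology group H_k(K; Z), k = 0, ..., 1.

Take the total order P < Q < R < S < T on the vertex set. Then K (dimension 1) consists of the simplices:

  0-simplices (5): P, Q, R, S, T
  1-simplices (5): PQ, PT, QS, RS, RT

so the chain groups are C_0 ≅ Z^5, C_1 ≅ Z^5.

∂_1: C_1 → C_0 maps an edge to its endpoints' difference, ∂[p,q] = q − p. For instance
  ∂RS = S − R.
As a 5×5 matrix over Z this has rank 4, with invariant factors (1,1,1,1).

Computing H_k = (kernel of ∂_k) / (image of ∂_{k+1}):

  H_0: rank C_0 − rank ∂_1 = 5 − 4 = 1, and the invariant factors of ∂_1 are all 1, so H_0 = Z.
  H_1: rank ker ∂_1 − rank ∂_2 = (5 − 4) − 0 = 1, and there is no ∂_2, so H_1 = Z.

H_0 ≅ Z,  H_1 ≅ Z.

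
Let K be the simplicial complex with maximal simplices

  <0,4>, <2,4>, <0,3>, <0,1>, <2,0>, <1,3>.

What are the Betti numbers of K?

We work with the vertex ordering 0 < 1 < 2 < 3 < 4. The simplices of K, each written with vertices in increasing order, are:

  0-simplices (5): [0], [1], [2], [3], [4]
  1-simplices (6): [0,1], [0,2], [0,3], [0,4], [1,3], [2,4]

giving chain groups C_0 ≅ Z^5, C_1 ≅ Z^6.

The boundary map ∂_1: C_1 → C_0 maps an edge to its endpoints' difference, ∂[p,q] = q − p.
As a 5×6 matrix over Z this has rank 4, with invariant factors (1,1,1,1).

From H_k ≅ ker(∂_k) / im(∂_{k+1}) we obtain:

  H_0: rank C_0 − rank ∂_1 = 5 − 4 = 1, and the invariant factors of ∂_1 are all 1, so H_0 = Z.
  H_1: rank ker ∂_1 − rank ∂_2 = (6 − 4) − 0 = 2, and there is no ∂_2, so H_1 = Z^2.

(K is a triangulation of a wedge of 2 circles.)

Hence the Betti numbers are b_0 = 1, b_1 = 2.

b_0 = 1, b_1 = 2.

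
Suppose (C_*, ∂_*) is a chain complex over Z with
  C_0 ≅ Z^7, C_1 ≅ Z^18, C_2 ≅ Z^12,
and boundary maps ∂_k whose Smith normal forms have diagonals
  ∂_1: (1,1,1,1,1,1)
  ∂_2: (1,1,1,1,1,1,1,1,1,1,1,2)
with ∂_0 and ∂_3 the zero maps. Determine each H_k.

H_0: b_0 = 7 − 0 − 6 = 1; torsion from ∂_1 factors > 1: none. So H_0 = Z.
H_1: b_1 = 18 − 6 − 12 = 0; torsion from ∂_2 factors > 1: [2]. So H_1 = Z_2.
H_2: b_2 = 12 − 12 − 0 = 0; torsion from ∂_3 factors > 1: none. So H_2 = 0.

H_0 = Z,  H_1 = Z_2,  H_2 = 0.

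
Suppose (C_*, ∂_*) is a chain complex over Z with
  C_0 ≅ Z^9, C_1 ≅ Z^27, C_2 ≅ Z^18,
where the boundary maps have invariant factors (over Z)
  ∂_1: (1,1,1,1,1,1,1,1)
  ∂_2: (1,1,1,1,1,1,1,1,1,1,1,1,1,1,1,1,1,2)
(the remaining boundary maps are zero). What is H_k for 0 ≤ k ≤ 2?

H_0 = Z,  H_1 = Z × Z/2,  H_2 = 0.

H_0: b_0 = 9 − 0 − 8 = 1; torsion from ∂_1 factors > 1: none. So H_0 = Z.
H_1: b_1 = 27 − 8 − 18 = 1; torsion from ∂_2 factors > 1: [2]. So H_1 = Z × Z/2.
H_2: b_2 = 18 − 18 − 0 = 0; torsion from ∂_3 factors > 1: none. So H_2 = 0.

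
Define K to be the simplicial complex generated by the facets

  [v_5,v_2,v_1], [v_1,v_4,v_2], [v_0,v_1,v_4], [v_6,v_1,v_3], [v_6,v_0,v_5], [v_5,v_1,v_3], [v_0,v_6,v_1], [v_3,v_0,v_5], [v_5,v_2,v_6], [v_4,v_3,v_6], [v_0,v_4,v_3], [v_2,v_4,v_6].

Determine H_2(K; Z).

H_2 ≅ 0.

K has 7 vertices, 18 edges, 12 triangles.
rank ∂_2 = 12, rank ∂_3 = 0 ⇒ b_2 = 12 − 12 − 0 = 0. So H_2 = 0.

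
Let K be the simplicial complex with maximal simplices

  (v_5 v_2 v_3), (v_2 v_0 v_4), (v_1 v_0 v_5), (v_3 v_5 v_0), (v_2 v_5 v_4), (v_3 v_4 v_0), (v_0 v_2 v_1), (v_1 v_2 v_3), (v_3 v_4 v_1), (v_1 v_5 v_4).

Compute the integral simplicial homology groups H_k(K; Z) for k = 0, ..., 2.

H_0 = Z,  H_1 = Z/2,  H_2 = 0.

Fix the vertex order v_0 < v_1 < v_2 < v_3 < v_4 < v_5 and write every simplex with vertices in increasing order. Then dim K = 2 and the simplices of K are:

  0-simplices (6): [v_0], [v_1], [v_2], [v_3], [v_4], [v_5]
  1-simplices (15): (15 of them)
  2-simplices (10): [v_0,v_1,v_2], [v_0,v_1,v_5], [v_0,v_2,v_4], [v_0,v_3,v_4], [v_0,v_3,v_5], [v_1,v_2,v_3], [v_1,v_3,v_4], [v_1,v_4,v_5], [v_2,v_3,v_5], [v_2,v_4,v_5]

Hence C_0 ≅ Z^6, C_1 ≅ Z^15, C_2 ≅ Z^10.

∂_1: C_1 → C_0 maps an edge to its endpoints' difference, ∂[p,q] = q − p. For instance
  ∂[v_1,v_3] = [v_3] − [v_1].
As a 6×15 matrix over Z this has rank 5, with invariant factors (1,1,1,1,1).

Boundary ∂_2: C_2 → C_1 acts by ∂[p,q,r] = [q,r] − [p,r] + [p,q]. For instance
  ∂[v_0,v_3,v_4] = [v_3,v_4] − [v_0,v_4] + [v_0,v_3],
  ∂[v_0,v_3,v_5] = [v_3,v_5] − [v_0,v_5] + [v_0,v_3].
This gives a 15×10 integer matrix of rank 10; reducing to Smith normal form yields diagonal entries (1,1,1,1,1,1,1,1,1,2).

Now H_k = ker ∂_k / im ∂_{k+1}, so:

  H_0: rank C_0 − rank ∂_1 = 6 − 5 = 1, and the invariant factors of ∂_1 are all 1, so H_0 ≅ Z.
  H_1: rank ker ∂_1 − rank ∂_2 = (15 − 5) − 10 = 0, and ∂_2 has invariant factor 2 > 1, so H_1 ≅ Z/2.
  H_2: rank ker ∂_2 − rank ∂_3 = (10 − 10) − 0 = 0, and there is no ∂_3, so H_2 ≅ 0.

(K is a triangulation of the real projective plane RP^2.)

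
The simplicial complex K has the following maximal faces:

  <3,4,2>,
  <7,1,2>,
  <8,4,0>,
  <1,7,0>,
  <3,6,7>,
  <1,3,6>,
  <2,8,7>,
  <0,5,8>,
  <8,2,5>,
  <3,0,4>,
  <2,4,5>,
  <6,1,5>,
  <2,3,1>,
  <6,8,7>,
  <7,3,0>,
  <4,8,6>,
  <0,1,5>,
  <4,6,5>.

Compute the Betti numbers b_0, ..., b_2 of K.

b_0 = 1, b_1 = 1, b_2 = 0.

Order the vertices as 0 < 1 < 2 < 3 < 4 < 5 < 6 < 7 < 8. Listing each simplex with vertices in this order, K has dimension 2 with simplices:

  0-simplices (9): [0], [1], [2], [3], [4], [5], [6], [7], [8]
  1-simplices (27): (27 of them)
  2-simplices (18): [0,1,5], [0,1,7], [0,3,4], [0,3,7], [0,4,8], [0,5,8], [1,2,3], [1,2,7], [1,3,6], [1,5,6], [2,3,4], [2,4,5], [2,5,8], [2,7,8], [3,6,7], [4,5,6], [4,6,8], [6,7,8]

giving chain groups C_0 ≅ Z^9, C_1 ≅ Z^27, C_2 ≅ Z^18.

Boundary ∂_1: C_1 → C_0 maps an edge to its endpoints' difference, ∂[p,q] = q − p.
As a 9×27 matrix over Z this has rank 8, with invariant factors (1,1,1,1,1,1,1,1).

∂_2: C_2 → C_1 acts by ∂[p,q,r] = [q,r] − [p,r] + [p,q]. For instance
  ∂[0,3,7] = [3,7] − [0,7] + [0,3],
  ∂[2,5,8] = [5,8] − [2,8] + [2,5].
The 27×18 boundary matrix has rank 18 and Smith normal form diag(1,1,1,1,1,1,1,1,1,1,1,1,1,1,1,1,1,2).

Computing H_k = (kernel of ∂_k) / (image of ∂_{k+1}):

  H_0: rank C_0 − rank ∂_1 = 9 − 8 = 1, and the invariant factors of ∂_1 are all 1, so H_0 = Z.
  H_1: rank ker ∂_1 − rank ∂_2 = (27 − 8) − 18 = 1, and ∂_2 has invariant factor 2 > 1, so H_1 = Z ⊕ Z/2Z.
  H_2: rank ker ∂_2 − rank ∂_3 = (18 − 18) − 0 = 0, and there is no ∂_3, so H_2 = 0.

(K is a triangulation of the Klein bottle.)

Hence the Betti numbers are b_0 = 1, b_1 = 1, b_2 = 0.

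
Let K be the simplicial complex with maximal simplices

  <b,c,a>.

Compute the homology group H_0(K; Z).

Fix the vertex order a < b < c and write every simplex with vertices in increasing order. Then dim K = 2 and the simplices of K are:

  0-simplices (3): a, b, c
  1-simplices (3): ab, ac, bc
  2-simplices (1): abc

giving chain groups C_0 ≅ Z^3, C_1 ≅ Z^3, C_2 ≅ Z^1.

The boundary map ∂_1: C_1 → C_0 is given by ∂[p,q] = [q] − [p]. For instance
  ∂ac = c − a.
The resulting 3×3 matrix has rank 2, and its Smith normal form has invariant factors (1,1).

∂_2: C_2 → C_1 acts by ∂[p,q,r] = [q,r] − [p,r] + [p,q]. For instance
  ∂abc = bc − ac + ab.
The 3×1 boundary matrix has rank 1 and Smith normal form diag(1).

From H_k ≅ ker(∂_k) / im(∂_{k+1}) we obtain:

  H_0: rank C_0 − rank ∂_1 = 3 − 2 = 1, and the invariant factors of ∂_1 are all 1, so H_0 = Z.

H_0 = Z.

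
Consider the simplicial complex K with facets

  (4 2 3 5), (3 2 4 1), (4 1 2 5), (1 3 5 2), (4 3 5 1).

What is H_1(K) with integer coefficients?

K has 5 vertices, 10 edges, 10 triangles, 5 3-simplices.
rank ∂_1 = 4, rank ∂_2 = 6 ⇒ b_1 = 10 − 4 − 6 = 0; all invariant factors of ∂_2 are 1 so no torsion. So H_1 = 0.

H_1 = 0.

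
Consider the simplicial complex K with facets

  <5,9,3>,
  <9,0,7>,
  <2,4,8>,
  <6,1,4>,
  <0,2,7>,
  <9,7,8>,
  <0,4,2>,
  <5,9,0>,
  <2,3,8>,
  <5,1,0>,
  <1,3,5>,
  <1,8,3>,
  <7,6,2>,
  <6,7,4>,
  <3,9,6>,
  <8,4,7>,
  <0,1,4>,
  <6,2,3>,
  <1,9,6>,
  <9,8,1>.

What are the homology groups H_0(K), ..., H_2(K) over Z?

H_0 ≅ Z,  H_1 ≅ Z × Z/2,  H_2 = 0.

Order the vertices as 0 < 1 < 2 < 3 < 4 < 5 < 6 < 7 < 8 < 9. Listing each simplex with vertices in this order, K has dimension 2 with simplices:

  0-simplices (10): [0], [1], [2], [3], [4], [5], [6], [7], [8], [9]
  1-simplices (30): (30 of them)
  2-simplices (20): (20 of them)

giving chain groups C_0 ≅ Z^10, C_1 ≅ Z^30, C_2 ≅ Z^20.

∂_1: C_1 → C_0 is given by ∂[p,q] = [q] − [p]. For instance
  ∂[3,6] = [6] − [3].
The resulting 10×30 matrix has rank 9, and its Smith normal form has invariant factors (1,1,1,1,1,1,1,1,1).

The boundary map ∂_2: C_2 → C_1 sends each 2-simplex [p,q,r] to [q,r] − [p,r] + [p,q]. For instance
  ∂[0,1,5] = [1,5] − [0,5] + [0,1],
  ∂[2,6,7] = [6,7] − [2,7] + [2,6].
The resulting 30×20 matrix has rank 20, and its Smith normal form has invariant factors (1,1,1,1,1,1,1,1,1,1,1,1,1,1,1,1,1,1,1,2).

Reading off H_k = ker ∂_k / im ∂_{k+1}:

  H_0: rank C_0 − rank ∂_1 = 10 − 9 = 1, and the invariant factors of ∂_1 are all 1, so H_0 = Z.
  H_1: rank ker ∂_1 − rank ∂_2 = (30 − 9) − 20 = 1, and ∂_2 has invariant factor 2 > 1, so H_1 = Z × Z/2.
  H_2: rank ker ∂_2 − rank ∂_3 = (20 − 20) − 0 = 0, and there is no ∂_3, so H_2 = 0.

(K is a triangulation of the Klein bottle.)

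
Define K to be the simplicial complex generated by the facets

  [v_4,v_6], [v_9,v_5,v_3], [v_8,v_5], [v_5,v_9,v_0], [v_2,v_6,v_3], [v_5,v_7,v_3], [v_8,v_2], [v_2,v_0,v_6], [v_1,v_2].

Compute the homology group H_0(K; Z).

Order the vertices as v_0 < v_1 < v_2 < v_3 < v_4 < v_5 < v_6 < v_7 < v_8 < v_9. Listing each simplex with vertices in this order, K has dimension 2 with simplices:

  0-simplices (10): [v_0], [v_1], [v_2], [v_3], [v_4], [v_5], [v_6], [v_7], [v_8], [v_9]
  1-simplices (16): (16 of them)
  2-simplices (5): [v_0,v_2,v_6], [v_0,v_5,v_9], [v_2,v_3,v_6], [v_3,v_5,v_7], [v_3,v_5,v_9]

Hence C_0 ≅ Z^10, C_1 ≅ Z^16, C_2 ≅ Z^5.

Boundary ∂_1: C_1 → C_0 is given by ∂[p,q] = [q] − [p]. For instance
  ∂[v_2,v_6] = [v_6] − [v_2].
The 10×16 boundary matrix has rank 9 and Smith normal form diag(1,1,1,1,1,1,1,1,1).

∂_2: C_2 → C_1 acts by ∂[p,q,r] = [q,r] − [p,r] + [p,q]. For instance
  ∂[v_0,v_5,v_9] = [v_5,v_9] − [v_0,v_9] + [v_0,v_5],
  ∂[v_3,v_5,v_9] = [v_5,v_9] − [v_3,v_9] + [v_3,v_5].
This gives a 16×5 integer matrix of rank 5; reducing to Smith normal form yields diagonal entries (1,1,1,1,1).

Computing H_k = (kernel of ∂_k) / (image of ∂_{k+1}):

  H_0: rank C_0 − rank ∂_1 = 10 − 9 = 1, and the invariant factors of ∂_1 are all 1, so H_0 ≅ Z.

H_0 = Z.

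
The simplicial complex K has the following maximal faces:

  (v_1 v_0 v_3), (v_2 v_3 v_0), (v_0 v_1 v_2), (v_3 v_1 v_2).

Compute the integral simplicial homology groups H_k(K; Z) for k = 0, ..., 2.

H_0 = Z,  H_1 = 0,  H_2 = Z.

K has 4 vertices, 6 edges, 4 triangles.
rank ∂_0 = 0, rank ∂_1 = 3 ⇒ b_0 = 4 − 0 − 3 = 1; all invariant factors of ∂_1 are 1 so no torsion. So H_0 ≅ Z.
rank ∂_1 = 3, rank ∂_2 = 3 ⇒ b_1 = 6 − 3 − 3 = 0; all invariant factors of ∂_2 are 1 so no torsion. So H_1 ≅ 0.
rank ∂_2 = 3, rank ∂_3 = 0 ⇒ b_2 = 4 − 3 − 0 = 1. So H_2 ≅ Z.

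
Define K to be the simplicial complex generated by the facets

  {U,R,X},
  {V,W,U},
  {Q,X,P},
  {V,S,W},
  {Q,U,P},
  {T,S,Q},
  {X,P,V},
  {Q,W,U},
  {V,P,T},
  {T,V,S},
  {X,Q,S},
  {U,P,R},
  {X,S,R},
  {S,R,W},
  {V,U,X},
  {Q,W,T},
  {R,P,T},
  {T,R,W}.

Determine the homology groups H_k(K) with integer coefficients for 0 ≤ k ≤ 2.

H_0 ≅ Z,  H_1 ≅ Z ⊕ Z/2,  H_2 = 0.

Fix the vertex order P < Q < R < S < T < U < V < W < X and write every simplex with vertices in increasing order. Then dim K = 2 and the simplices of K are:

  0-simplices (9): P, Q, R, S, T, U, V, W, X
  1-simplices (27): PQ, PR, PT, PU, PV, PX, QS, QT, QU, QW, QX, RS, RT, RU, RW, RX, ST, SV, SW, SX, TV, TW, UV, UW, UX, VW, VX
  2-simplices (18): PQU, PQX, PRT, PRU, PTV, PVX, QST, QSX, QTW, QUW, RSW, RSX, RTW, RUX, STV, SVW, UVW, UVX

so the chain groups are C_0 ≅ Z^9, C_1 ≅ Z^27, C_2 ≅ Z^18.

The boundary map ∂_1: C_1 → C_0 sends each edge [p,q] (with p < q) to q − p. For instance
  ∂QW = W − Q.
This gives a 9×27 integer matrix of rank 8; reducing to Smith normal form yields diagonal entries (1,1,1,1,1,1,1,1).

Boundary ∂_2: C_2 → C_1 acts by ∂[p,q,r] = [q,r] − [p,r] + [p,q]. For instance
  ∂QTW = TW − QW + QT,
  ∂RTW = TW − RW + RT.
This gives a 27×18 integer matrix of rank 18; reducing to Smith normal form yields diagonal entries (1,1,1,1,1,1,1,1,1,1,1,1,1,1,1,1,1,2).

Computing H_k = (kernel of ∂_k) / (image of ∂_{k+1}):

  H_0: rank C_0 − rank ∂_1 = 9 − 8 = 1, and the invariant factors of ∂_1 are all 1, so H_0 = Z.
  H_1: rank ker ∂_1 − rank ∂_2 = (27 − 8) − 18 = 1, and ∂_2 has invariant factor 2 > 1, so H_1 = Z ⊕ Z/2.
  H_2: rank ker ∂_2 − rank ∂_3 = (18 − 18) − 0 = 0, and there is no ∂_3, so H_2 = 0.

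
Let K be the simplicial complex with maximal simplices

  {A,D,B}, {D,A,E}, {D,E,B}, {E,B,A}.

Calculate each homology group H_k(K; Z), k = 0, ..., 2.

Order the vertices as A < B < D < E. Listing each simplex with vertices in this order, K has dimension 2 with simplices:

  0-simplices (4): A, B, D, E
  1-simplices (6): AB, AD, AE, BD, BE, DE
  2-simplices (4): ABD, ABE, ADE, BDE

Hence C_0 ≅ Z^4, C_1 ≅ Z^6, C_2 ≅ Z^4.

The boundary map ∂_1: C_1 → C_0 sends each edge [p,q] (with p < q) to q − p.
This gives a 4×6 integer matrix of rank 3; reducing to Smith normal form yields diagonal entries (1,1,1).

Boundary ∂_2: C_2 → C_1 acts by ∂[p,q,r] = [q,r] − [p,r] + [p,q]. For instance
  ∂BDE = DE − BE + BD,
  ∂ABD = BD − AD + AB.
As a 6×4 matrix over Z this has rank 3, with invariant factors (1,1,1).

Computing H_k = (kernel of ∂_k) / (image of ∂_{k+1}):

  H_0: rank C_0 − rank ∂_1 = 4 − 3 = 1, and the invariant factors of ∂_1 are all 1, so H_0 = Z.
  H_1: rank ker ∂_1 − rank ∂_2 = (6 − 3) − 3 = 0, and the invariant factors of ∂_2 are all 1, so H_1 = 0.
  H_2: rank ker ∂_2 − rank ∂_3 = (4 − 3) − 0 = 1, and there is no ∂_3, so H_2 = Z.

As a check, the Euler characteristic is 4 − 6 + 4 = 2, which agrees with 1 − 0 + 1 = 2.

H_0 = Z,  H_1 = 0,  H_2 = Z.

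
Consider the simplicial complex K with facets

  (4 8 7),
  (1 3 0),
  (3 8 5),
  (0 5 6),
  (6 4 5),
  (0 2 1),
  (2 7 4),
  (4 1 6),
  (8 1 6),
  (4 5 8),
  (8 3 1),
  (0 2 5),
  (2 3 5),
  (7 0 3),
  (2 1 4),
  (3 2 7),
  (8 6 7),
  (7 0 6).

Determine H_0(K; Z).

Fix the vertex order 0 < 1 < 2 < 3 < 4 < 5 < 6 < 7 < 8 and write every simplex with vertices in increasing order. Then dim K = 2 and the simplices of K are:

  0-simplices (9): [0], [1], [2], [3], [4], [5], [6], [7], [8]
  1-simplices (27): (27 of them)
  2-simplices (18): [0,1,2], [0,1,3], [0,2,5], [0,3,7], [0,5,6], [0,6,7], [1,2,4], [1,3,8], [1,4,6], [1,6,8], [2,3,5], [2,3,7], [2,4,7], [3,5,8], [4,5,6], [4,5,8], [4,7,8], [6,7,8]

so the chain groups are C_0 ≅ Z^9, C_1 ≅ Z^27, C_2 ≅ Z^18.

The boundary map ∂_1: C_1 → C_0 is given by ∂[p,q] = [q] − [p]. For instance
  ∂[5,8] = [8] − [5].
As a 9×27 matrix over Z this has rank 8, with invariant factors (1,1,1,1,1,1,1,1).

The boundary map ∂_2: C_2 → C_1 sends each 2-simplex [p,q,r] to [q,r] − [p,r] + [p,q]. For instance
  ∂[2,3,7] = [3,7] − [2,7] + [2,3],
  ∂[2,3,5] = [3,5] − [2,5] + [2,3].
As a 27×18 matrix over Z this has rank 18, with invariant factors (1,1,1,1,1,1,1,1,1,1,1,1,1,1,1,1,1,2).

Now H_k = ker ∂_k / im ∂_{k+1}, so:

  H_0: rank C_0 − rank ∂_1 = 9 − 8 = 1, and the invariant factors of ∂_1 are all 1, so H_0 ≅ Z.

(K is a triangulation of the Klein bottle.)

H_0 ≅ Z.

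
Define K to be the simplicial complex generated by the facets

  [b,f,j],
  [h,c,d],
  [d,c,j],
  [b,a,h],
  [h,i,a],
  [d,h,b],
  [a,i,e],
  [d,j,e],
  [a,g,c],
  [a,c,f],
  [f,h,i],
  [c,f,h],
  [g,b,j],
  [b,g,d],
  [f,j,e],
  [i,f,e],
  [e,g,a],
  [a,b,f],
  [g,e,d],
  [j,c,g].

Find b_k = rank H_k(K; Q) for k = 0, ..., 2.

Take the total order a < b < c < d < e < f < g < h < i < j on the vertex set. Then K (dimension 2) consists of the simplices:

  0-simplices (10): a, b, c, d, e, f, g, h, i, j
  1-simplices (30): ab, ac, ae, af, ag, ah, ai, bd, bf, bg, bh, bj, cd, cf, cg, ch, cj, de, dg, dh, dj, ef, eg, ei, ej, fh, fi, fj, gj, hi
  2-simplices (20): abf, abh, acf, acg, aeg, aei, ahi, bdg, bdh, bfj, bgj, cdh, cdj, cfh, cgj, deg, dej, efi, efj, fhi

so the chain groups are C_0 ≅ Z^10, C_1 ≅ Z^30, C_2 ≅ Z^20.

Boundary ∂_1: C_1 → C_0 is given by ∂[p,q] = [q] − [p]. For instance
  ∂bh = h − b.
As a 10×30 matrix over Z this has rank 9, with invariant factors (1,1,1,1,1,1,1,1,1).

Boundary ∂_2: C_2 → C_1 acts by ∂[p,q,r] = [q,r] − [p,r] + [p,q]. For instance
  ∂cdh = dh − ch + cd,
  ∂acg = cg − ag + ac.
This gives a 30×20 integer matrix of rank 20; reducing to Smith normal form yields diagonal entries (1,1,1,1,1,1,1,1,1,1,1,1,1,1,1,1,1,1,1,2).

From H_k ≅ ker(∂_k) / im(∂_{k+1}) we obtain:

  H_0: rank C_0 − rank ∂_1 = 10 − 9 = 1, and the invariant factors of ∂_1 are all 1, so H_0 ≅ Z.
  H_1: rank ker ∂_1 − rank ∂_2 = (30 − 9) − 20 = 1, and ∂_2 has invariant factor 2 > 1, so H_1 ≅ Z ⊕ Z/2.
  H_2: rank ker ∂_2 − rank ∂_3 = (20 − 20) − 0 = 0, and there is no ∂_3, so H_2 ≅ 0.

As a check, the Euler characteristic is 10 − 30 + 20 = 0, which agrees with 1 − 1 + 0 = 0.

Hence the Betti numbers are b_0 = 1, b_1 = 1, b_2 = 0.

b_0 = 1, b_1 = 1, b_2 = 0.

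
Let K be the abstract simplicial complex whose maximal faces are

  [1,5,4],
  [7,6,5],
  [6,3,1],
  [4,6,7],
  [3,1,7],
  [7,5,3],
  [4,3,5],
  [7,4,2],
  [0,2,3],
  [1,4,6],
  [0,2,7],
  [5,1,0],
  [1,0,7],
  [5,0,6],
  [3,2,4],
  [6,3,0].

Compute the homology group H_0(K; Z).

Take the total order 0 < 1 < 2 < 3 < 4 < 5 < 6 < 7 on the vertex set. Then K (dimension 2) consists of the simplices:

  0-simplices (8): [0], [1], [2], [3], [4], [5], [6], [7]
  1-simplices (24): (24 of them)
  2-simplices (16): [0,1,5], [0,1,7], [0,2,3], [0,2,7], [0,3,6], [0,5,6], [1,3,6], [1,3,7], [1,4,5], [1,4,6], [2,3,4], [2,4,7], [3,4,5], [3,5,7], [4,6,7], [5,6,7]

so the chain groups are C_0 ≅ Z^8, C_1 ≅ Z^24, C_2 ≅ Z^16.

Boundary ∂_1: C_1 → C_0 maps an edge to its endpoints' difference, ∂[p,q] = q − p. For instance
  ∂[0,7] = [7] − [0].
This gives a 8×24 integer matrix of rank 7; reducing to Smith normal form yields diagonal entries (1,1,1,1,1,1,1).

∂_2: C_2 → C_1 maps a triangle to the signed sum of its edges. For instance
  ∂[0,5,6] = [5,6] − [0,6] + [0,5],
  ∂[1,4,5] = [4,5] − [1,5] + [1,4].
This gives a 24×16 integer matrix of rank 15; reducing to Smith normal form yields diagonal entries (1,1,1,1,1,1,1,1,1,1,1,1,1,1,1).

Computing H_k = (kernel of ∂_k) / (image of ∂_{k+1}):

  H_0: rank C_0 − rank ∂_1 = 8 − 7 = 1, and the invariant factors of ∂_1 are all 1, so H_0 ≅ Z.

H_0 ≅ Z.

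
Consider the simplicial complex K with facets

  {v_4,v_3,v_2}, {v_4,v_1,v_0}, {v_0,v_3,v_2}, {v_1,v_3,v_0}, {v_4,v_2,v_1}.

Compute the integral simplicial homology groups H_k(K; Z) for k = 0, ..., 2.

Take the total order v_0 < v_1 < v_2 < v_3 < v_4 on the vertex set. Then K (dimension 2) consists of the simplices:

  0-simplices (5): [v_0], [v_1], [v_2], [v_3], [v_4]
  1-simplices (10): [v_0,v_1], [v_0,v_2], [v_0,v_3], [v_0,v_4], [v_1,v_2], [v_1,v_3], [v_1,v_4], [v_2,v_3], [v_2,v_4], [v_3,v_4]
  2-simplices (5): [v_0,v_1,v_3], [v_0,v_1,v_4], [v_0,v_2,v_3], [v_1,v_2,v_4], [v_2,v_3,v_4]

giving chain groups C_0 ≅ Z^5, C_1 ≅ Z^10, C_2 ≅ Z^5.

∂_1: C_1 → C_0 maps an edge to its endpoints' difference, ∂[p,q] = q − p. For instance
  ∂[v_1,v_3] = [v_3] − [v_1].
As a 5×10 matrix over Z this has rank 4, with invariant factors (1,1,1,1).

∂_2: C_2 → C_1 maps a triangle to the signed sum of its edges. For instance
  ∂[v_0,v_1,v_3] = [v_1,v_3] − [v_0,v_3] + [v_0,v_1],
  ∂[v_1,v_2,v_4] = [v_2,v_4] − [v_1,v_4] + [v_1,v_2].
This gives a 10×5 integer matrix of rank 5; reducing to Smith normal form yields diagonal entries (1,1,1,1,1).

From H_k ≅ ker(∂_k) / im(∂_{k+1}) we obtain:

  H_0: rank C_0 − rank ∂_1 = 5 − 4 = 1, and the invariant factors of ∂_1 are all 1, so H_0 = Z.
  H_1: rank ker ∂_1 − rank ∂_2 = (10 − 4) − 5 = 1, and the invariant factors of ∂_2 are all 1, so H_1 = Z.
  H_2: rank ker ∂_2 − rank ∂_3 = (5 − 5) − 0 = 0, and there is no ∂_3, so H_2 = 0.

(K is a triangulation of the Möbius band.)

H_0 = Z,  H_1 = Z,  H_2 = 0.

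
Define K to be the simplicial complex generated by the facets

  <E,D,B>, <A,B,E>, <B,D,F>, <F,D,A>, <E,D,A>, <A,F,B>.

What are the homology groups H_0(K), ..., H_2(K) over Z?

H_0 = Z,  H_1 = 0,  H_2 = Z.

Fix the vertex order A < B < D < E < F and write every simplex with vertices in increasing order. Then dim K = 2 and the simplices of K are:

  0-simplices (5): A, B, D, E, F
  1-simplices (9): AB, AD, AE, AF, BD, BE, BF, DE, DF
  2-simplices (6): ABE, ABF, ADE, ADF, BDE, BDF

giving chain groups C_0 ≅ Z^5, C_1 ≅ Z^9, C_2 ≅ Z^6.

The boundary map ∂_1: C_1 → C_0 sends each edge [p,q] (with p < q) to q − p.
This gives a 5×9 integer matrix of rank 4; reducing to Smith normal form yields diagonal entries (1,1,1,1).

The boundary map ∂_2: C_2 → C_1 sends each 2-simplex [p,q,r] to [q,r] − [p,r] + [p,q]. For instance
  ∂BDF = DF − BF + BD,
  ∂ADE = DE − AE + AD.
This gives a 9×6 integer matrix of rank 5; reducing to Smith normal form yields diagonal entries (1,1,1,1,1).

From H_k ≅ ker(∂_k) / im(∂_{k+1}) we obtain:

  H_0: rank C_0 − rank ∂_1 = 5 − 4 = 1, and the invariant factors of ∂_1 are all 1, so H_0 = Z.
  H_1: rank ker ∂_1 − rank ∂_2 = (9 − 4) − 5 = 0, and the invariant factors of ∂_2 are all 1, so H_1 = 0.
  H_2: rank ker ∂_2 − rank ∂_3 = (6 − 5) − 0 = 1, and there is no ∂_3, so H_2 = Z.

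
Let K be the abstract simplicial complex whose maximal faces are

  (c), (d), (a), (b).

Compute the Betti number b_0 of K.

K has 4 vertices.
rank ∂_0 = 0, rank ∂_1 = 0 ⇒ b_0 = 4 − 0 − 0 = 4. So H_0 ≅ Z^4.

b_0 = 4.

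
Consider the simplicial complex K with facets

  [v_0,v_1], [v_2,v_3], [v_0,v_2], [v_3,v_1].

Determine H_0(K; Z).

Fix the vertex order v_0 < v_1 < v_2 < v_3 and write every simplex with vertices in increasing order. Then dim K = 1 and the simplices of K are:

  0-simplices (4): [v_0], [v_1], [v_2], [v_3]
  1-simplices (4): [v_0,v_1], [v_0,v_2], [v_1,v_3], [v_2,v_3]

so the chain groups are C_0 ≅ Z^4, C_1 ≅ Z^4.

∂_1: C_1 → C_0 maps an edge to its endpoints' difference, ∂[p,q] = q − p.
As a 4×4 matrix over Z this has rank 3, with invariant factors (1,1,1).

Now H_k = ker ∂_k / im ∂_{k+1}, so:

  H_0: rank C_0 − rank ∂_1 = 4 − 3 = 1, and the invariant factors of ∂_1 are all 1, so H_0 = Z.

H_0 = Z.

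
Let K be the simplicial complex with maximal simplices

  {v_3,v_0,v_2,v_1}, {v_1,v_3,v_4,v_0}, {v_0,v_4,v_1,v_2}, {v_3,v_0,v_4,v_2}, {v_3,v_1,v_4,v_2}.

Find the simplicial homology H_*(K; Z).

Take the total order v_0 < v_1 < v_2 < v_3 < v_4 on the vertex set. Then K (dimension 3) consists of the simplices:

  0-simplices (5): [v_0], [v_1], [v_2], [v_3], [v_4]
  1-simplices (10): [v_0,v_1], [v_0,v_2], [v_0,v_3], [v_0,v_4], [v_1,v_2], [v_1,v_3], [v_1,v_4], [v_2,v_3], [v_2,v_4], [v_3,v_4]
  2-simplices (10): [v_0,v_1,v_2], [v_0,v_1,v_3], [v_0,v_1,v_4], [v_0,v_2,v_3], [v_0,v_2,v_4], [v_0,v_3,v_4], [v_1,v_2,v_3], [v_1,v_2,v_4], [v_1,v_3,v_4], [v_2,v_3,v_4]
  3-simplices (5): [v_0,v_1,v_2,v_3], [v_0,v_1,v_2,v_4], [v_0,v_1,v_3,v_4], [v_0,v_2,v_3,v_4], [v_1,v_2,v_3,v_4]

giving chain groups C_0 ≅ Z^5, C_1 ≅ Z^10, C_2 ≅ Z^10, C_3 ≅ Z^5.

Boundary ∂_1: C_1 → C_0 sends each edge [p,q] (with p < q) to q − p. For instance
  ∂[v_2,v_4] = [v_4] − [v_2].
The 5×10 boundary matrix has rank 4 and Smith normal form diag(1,1,1,1).

Boundary ∂_2: C_2 → C_1 maps a triangle to the signed sum of its edges. For instance
  ∂[v_1,v_2,v_4] = [v_2,v_4] − [v_1,v_4] + [v_1,v_2],
  ∂[v_2,v_3,v_4] = [v_3,v_4] − [v_2,v_4] + [v_2,v_3].
As a 10×10 matrix over Z this has rank 6, with invariant factors (1,1,1,1,1,1).

∂_3: C_3 → C_2 sends each 3-simplex σ to the alternating sum Σ_i (−1)^i (σ with its i-th vertex removed). For instance
  ∂[v_0,v_2,v_3,v_4] = [v_2,v_3,v_4] − [v_0,v_3,v_4] + [v_0,v_2,v_4] − [v_0,v_2,v_3],
  ∂[v_0,v_1,v_2,v_3] = [v_1,v_2,v_3] − [v_0,v_2,v_3] + [v_0,v_1,v_3] − [v_0,v_1,v_2].
The resulting 10×5 matrix has rank 4, and its Smith normal form has invariant factors (1,1,1,1).

Computing H_k = (kernel of ∂_k) / (image of ∂_{k+1}):

  H_0: rank C_0 − rank ∂_1 = 5 − 4 = 1, and the invariant factors of ∂_1 are all 1, so H_0 = Z.
  H_1: rank ker ∂_1 − rank ∂_2 = (10 − 4) − 6 = 0, and the invariant factors of ∂_2 are all 1, so H_1 = 0.
  H_2: rank ker ∂_2 − rank ∂_3 = (10 − 6) − 4 = 0, and the invariant factors of ∂_3 are all 1, so H_2 = 0.
  H_3: rank ker ∂_3 − rank ∂_4 = (5 − 4) − 0 = 1, and there is no ∂_4, so H_3 = Z.

As a check, the Euler characteristic is 5 − 10 + 10 − 5 = 0, which agrees with 1 − 0 + 0 − 1 = 0.

H_0 = Z,  H_1 = 0,  H_2 = 0,  H_3 = Z.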